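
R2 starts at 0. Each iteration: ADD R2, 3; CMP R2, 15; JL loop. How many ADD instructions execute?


Loop trace (R2 starts at 0, target 15, step 3):
  ADD #1: R2 = 0 + 3 = 3  → 3 < 15, loop
  ADD #2: R2 = 3 + 3 = 6  → 6 < 15, loop
  ADD #3: R2 = 6 + 3 = 9  → 9 < 15, loop
  ADD #4: R2 = 9 + 3 = 12  → 12 < 15, loop
  ADD #5: R2 = 12 + 3 = 15  → 15 >= 15, exit
Total ADD instructions: 5

5


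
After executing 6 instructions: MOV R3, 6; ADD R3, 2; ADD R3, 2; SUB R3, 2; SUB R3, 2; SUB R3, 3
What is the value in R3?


Register state trace:
  MOV R3, 6  → R3 = 6
  ADD R3, 2  → R3 = 6 + 2 = 8
  ADD R3, 2  → R3 = 8 + 2 = 10
  SUB R3, 2  → R3 = 10 - 2 = 8
  SUB R3, 2  → R3 = 8 - 2 = 6
  SUB R3, 3  → R3 = 6 - 3 = 3
Final: R3 = 3

3


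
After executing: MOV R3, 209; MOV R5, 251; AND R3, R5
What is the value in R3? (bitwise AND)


Register state trace:
  MOV R3, 209  → R3 = 209 (0b11010001)
  MOV R5, 251  → R5 = 251 (0b11111011)
  AND R3, R5  → R3 = 209 AND 251 = 209 (0b11010001)
Final: R3 = 209

209


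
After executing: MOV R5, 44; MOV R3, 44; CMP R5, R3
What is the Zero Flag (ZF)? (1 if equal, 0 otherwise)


Register state trace:
  MOV R5, 44  → R5 = 44
  MOV R3, 44  → R3 = 44
  CMP R5, R3  → computes 44 - 44 = 0
  Result is zero, so values are equal
ZF = 1

1


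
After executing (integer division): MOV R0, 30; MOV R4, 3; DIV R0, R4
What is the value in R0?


Register state trace:
  MOV R0, 30  → R0 = 30
  MOV R4, 3  → R4 = 3
  DIV R0, R4  → R0 = 30 // 3 = 10
Final: R0 = 10

10


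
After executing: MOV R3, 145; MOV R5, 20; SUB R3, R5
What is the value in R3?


Register state trace:
  MOV R3, 145  → R3 = 145
  MOV R5, 20  → R5 = 20
  SUB R3, R5  → R3 = 145 - 20 = 125
Final: R3 = 125

125


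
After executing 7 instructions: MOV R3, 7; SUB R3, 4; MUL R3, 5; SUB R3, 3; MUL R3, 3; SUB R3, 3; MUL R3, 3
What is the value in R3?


Register state trace:
  MOV R3, 7  → R3 = 7
  SUB R3, 4  → R3 = 7 - 4 = 3
  MUL R3, 5  → R3 = 3 * 5 = 15
  SUB R3, 3  → R3 = 15 - 3 = 12
  MUL R3, 3  → R3 = 12 * 3 = 36
  SUB R3, 3  → R3 = 36 - 3 = 33
  MUL R3, 3  → R3 = 33 * 3 = 99
Final: R3 = 99

99


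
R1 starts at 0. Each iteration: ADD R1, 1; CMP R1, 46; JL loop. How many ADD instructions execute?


Loop trace (R1 starts at 0, target 46, step 1):
  ADD #1: R1 = 0 + 1 = 1  → 1 < 46, loop
  ADD #2: R1 = 1 + 1 = 2  → 2 < 46, loop
  ADD #3: R1 = 2 + 1 = 3  → 3 < 46, loop
  ADD #4: R1 = 3 + 1 = 4  → 4 < 46, loop
  ADD #5: R1 = 4 + 1 = 5  → 5 < 46, loop
  ADD #6: R1 = 5 + 1 = 6  → 6 < 46, loop
  ADD #7: R1 = 6 + 1 = 7  → 7 < 46, loop
  ADD #8: R1 = 7 + 1 = 8  → 8 < 46, loop
  ADD #9: R1 = 8 + 1 = 9  → 9 < 46, loop
  ADD #10: R1 = 9 + 1 = 10  → 10 < 46, loop
  ADD #11: R1 = 10 + 1 = 11  → 11 < 46, loop
  ADD #12: R1 = 11 + 1 = 12  → 12 < 46, loop
  ADD #13: R1 = 12 + 1 = 13  → 13 < 46, loop
  ADD #14: R1 = 13 + 1 = 14  → 14 < 46, loop
  ADD #15: R1 = 14 + 1 = 15  → 15 < 46, loop
  ADD #16: R1 = 15 + 1 = 16  → 16 < 46, loop
  ADD #17: R1 = 16 + 1 = 17  → 17 < 46, loop
  ADD #18: R1 = 17 + 1 = 18  → 18 < 46, loop
  ADD #19: R1 = 18 + 1 = 19  → 19 < 46, loop
  ADD #20: R1 = 19 + 1 = 20  → 20 < 46, loop
  ADD #21: R1 = 20 + 1 = 21  → 21 < 46, loop
  ADD #22: R1 = 21 + 1 = 22  → 22 < 46, loop
  ADD #23: R1 = 22 + 1 = 23  → 23 < 46, loop
  ADD #24: R1 = 23 + 1 = 24  → 24 < 46, loop
  ADD #25: R1 = 24 + 1 = 25  → 25 < 46, loop
  ADD #26: R1 = 25 + 1 = 26  → 26 < 46, loop
  ADD #27: R1 = 26 + 1 = 27  → 27 < 46, loop
  ADD #28: R1 = 27 + 1 = 28  → 28 < 46, loop
  ADD #29: R1 = 28 + 1 = 29  → 29 < 46, loop
  ADD #30: R1 = 29 + 1 = 30  → 30 < 46, loop
  ADD #31: R1 = 30 + 1 = 31  → 31 < 46, loop
  ADD #32: R1 = 31 + 1 = 32  → 32 < 46, loop
  ADD #33: R1 = 32 + 1 = 33  → 33 < 46, loop
  ADD #34: R1 = 33 + 1 = 34  → 34 < 46, loop
  ADD #35: R1 = 34 + 1 = 35  → 35 < 46, loop
  ADD #36: R1 = 35 + 1 = 36  → 36 < 46, loop
  ADD #37: R1 = 36 + 1 = 37  → 37 < 46, loop
  ADD #38: R1 = 37 + 1 = 38  → 38 < 46, loop
  ADD #39: R1 = 38 + 1 = 39  → 39 < 46, loop
  ADD #40: R1 = 39 + 1 = 40  → 40 < 46, loop
  ADD #41: R1 = 40 + 1 = 41  → 41 < 46, loop
  ADD #42: R1 = 41 + 1 = 42  → 42 < 46, loop
  ADD #43: R1 = 42 + 1 = 43  → 43 < 46, loop
  ADD #44: R1 = 43 + 1 = 44  → 44 < 46, loop
  ADD #45: R1 = 44 + 1 = 45  → 45 < 46, loop
  ADD #46: R1 = 45 + 1 = 46  → 46 >= 46, exit
Total ADD instructions: 46

46


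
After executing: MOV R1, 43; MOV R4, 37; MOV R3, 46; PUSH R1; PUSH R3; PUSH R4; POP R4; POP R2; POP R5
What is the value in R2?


Stack trace (top is rightmost):
  MOV R1, 43  → R1 = 43
  MOV R4, 37  → R4 = 37
  MOV R3, 46  → R3 = 46
  PUSH R1  → stack: [43]
  PUSH R3  → stack: [43, 46]
  PUSH R4  → stack: [43, 46, 37]
  POP R4  → R4 = 37, stack: [43, 46]
  POP R2  → R2 = 46, stack: [43]
  POP R5  → R5 = 43, stack: []
Final: R2 = 46

46


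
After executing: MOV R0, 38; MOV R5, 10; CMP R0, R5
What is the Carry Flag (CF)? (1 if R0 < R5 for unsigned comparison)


Register state trace:
  MOV R0, 38  → R0 = 38
  MOV R5, 10  → R5 = 10
  CMP R0, R5  → unsigned 38 - 10: no borrow
  38 >= 10, so CF = 0
CF = 0

0


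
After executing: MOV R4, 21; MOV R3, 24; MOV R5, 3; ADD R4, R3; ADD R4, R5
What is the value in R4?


Register state trace:
  MOV R4, 21  → R4 = 21
  MOV R3, 24  → R3 = 24
  MOV R5, 3  → R5 = 3
  ADD R4, R3  → R4 = 21 + 24 = 45
  ADD R4, R5  → R4 = 45 + 3 = 48
Final: R4 = 48

48


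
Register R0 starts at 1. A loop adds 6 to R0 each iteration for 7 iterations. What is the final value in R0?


Starting value: R0 = 1
  Iter 1: R0 = 1 + 6 = 7
  Iter 2: R0 = 7 + 6 = 13
  Iter 3: R0 = 13 + 6 = 19
  Iter 4: R0 = 19 + 6 = 25
  Iter 5: R0 = 25 + 6 = 31
  Iter 6: R0 = 31 + 6 = 37
  Iter 7: R0 = 37 + 6 = 43
Final: R0 = 43

43


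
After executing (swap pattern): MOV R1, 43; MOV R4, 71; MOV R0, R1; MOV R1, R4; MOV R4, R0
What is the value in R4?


Register state trace (swap pattern):
  MOV R1, 43  → R1 = 43
  MOV R4, 71  → R4 = 71
  MOV R0, R1  → R0 = 43  (save R1)
  MOV R1, R4  → R1 = 71  (R1 gets R4's value)
  MOV R4, R0  → R4 = 43  (R4 gets saved value)
Final: R4 = 43

43


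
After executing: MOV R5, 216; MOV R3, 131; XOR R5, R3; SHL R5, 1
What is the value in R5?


Register state trace:
  MOV R5, 216  → R5 = 216 (0b11011000)
  MOV R3, 131  → R3 = 131 (0b10000011)
  XOR R5, R3  → R5 = 216 XOR 131 = 91 (0b01011011)
  SHL R5, 1  → R5 = 91 << 1 = 182
Final: R5 = 182

182


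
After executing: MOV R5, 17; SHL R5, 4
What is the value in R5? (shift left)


Register state trace:
  MOV R5, 17  → R5 = 17
  SHL R5, 4  → R5 = 17 << 4 = 17 * 2^4 = 272
Final: R5 = 272

272


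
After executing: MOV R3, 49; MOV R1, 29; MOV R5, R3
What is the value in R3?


Register state trace:
  MOV R3, 49  → R3 = 49
  MOV R1, 29  → R1 = 29
  MOV R5, R3  → R5 = 49
Final: R3 = 49

49


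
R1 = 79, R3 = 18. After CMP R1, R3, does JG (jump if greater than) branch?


Trace:
  R1 = 79, R3 = 18
  CMP R1, R3  → compares 79 vs 18
  JG checks: is 79 greater than 18?
  79 > 18, so condition is true
Branch taken: Yes

Yes


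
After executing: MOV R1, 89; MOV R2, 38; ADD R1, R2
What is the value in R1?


Register state trace:
  MOV R1, 89  → R1 = 89
  MOV R2, 38  → R2 = 38
  ADD R1, R2  → R1 = 89 + 38 = 127
Final: R1 = 127

127


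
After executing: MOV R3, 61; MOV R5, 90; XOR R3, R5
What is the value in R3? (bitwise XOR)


Register state trace:
  MOV R3, 61  → R3 = 61 (0b00111101)
  MOV R5, 90  → R5 = 90 (0b01011010)
  XOR R3, R5  → R3 = 61 XOR 90 = 103 (0b01100111)
Final: R3 = 103

103


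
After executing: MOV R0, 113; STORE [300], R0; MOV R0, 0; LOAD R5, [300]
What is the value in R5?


Register and memory trace:
  MOV R0, 113  → R0 = 113
  STORE [300], R0  → mem[300] = 113
  MOV R0, 0  → R0 = 0
  LOAD R5, [300]  → R5 = mem[300] = 113
Final: R5 = 113

113


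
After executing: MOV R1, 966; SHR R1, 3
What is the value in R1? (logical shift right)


Register state trace:
  MOV R1, 966  → R1 = 966
  SHR R1, 3  → R1 = 966 >> 3 = 966 // 2^3 = 120
Final: R1 = 120

120


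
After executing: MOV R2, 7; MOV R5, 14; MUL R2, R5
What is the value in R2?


Register state trace:
  MOV R2, 7  → R2 = 7
  MOV R5, 14  → R5 = 14
  MUL R2, R5  → R2 = 7 * 14 = 98
Final: R2 = 98

98


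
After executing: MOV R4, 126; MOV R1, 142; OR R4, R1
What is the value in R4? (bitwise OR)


Register state trace:
  MOV R4, 126  → R4 = 126 (0b01111110)
  MOV R1, 142  → R1 = 142 (0b10001110)
  OR R4, R1   → R4 = 126 OR 142 = 254 (0b11111110)
Final: R4 = 254

254


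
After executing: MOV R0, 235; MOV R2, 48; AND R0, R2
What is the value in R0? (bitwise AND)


Register state trace:
  MOV R0, 235  → R0 = 235 (0b11101011)
  MOV R2, 48  → R2 = 48 (0b00110000)
  AND R0, R2  → R0 = 235 AND 48 = 32 (0b00100000)
Final: R0 = 32

32


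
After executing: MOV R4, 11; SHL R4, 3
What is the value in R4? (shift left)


Register state trace:
  MOV R4, 11  → R4 = 11
  SHL R4, 3  → R4 = 11 << 3 = 11 * 2^3 = 88
Final: R4 = 88

88


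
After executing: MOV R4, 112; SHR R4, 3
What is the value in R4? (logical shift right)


Register state trace:
  MOV R4, 112  → R4 = 112
  SHR R4, 3  → R4 = 112 >> 3 = 112 // 2^3 = 14
Final: R4 = 14

14


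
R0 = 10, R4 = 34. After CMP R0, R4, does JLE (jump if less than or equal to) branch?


Trace:
  R0 = 10, R4 = 34
  CMP R0, R4  → compares 10 vs 34
  JLE checks: is 10 less than or equal to 34?
  10 < 34, so condition is true
Branch taken: Yes

Yes


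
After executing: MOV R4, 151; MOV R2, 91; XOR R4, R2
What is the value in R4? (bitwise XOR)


Register state trace:
  MOV R4, 151  → R4 = 151 (0b10010111)
  MOV R2, 91  → R2 = 91 (0b01011011)
  XOR R4, R2  → R4 = 151 XOR 91 = 204 (0b11001100)
Final: R4 = 204

204


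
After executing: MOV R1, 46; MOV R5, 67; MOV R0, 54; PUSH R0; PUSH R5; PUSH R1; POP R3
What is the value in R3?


Stack trace (top is rightmost):
  MOV R1, 46  → R1 = 46
  MOV R5, 67  → R5 = 67
  MOV R0, 54  → R0 = 54
  PUSH R0  → stack: [54]
  PUSH R5  → stack: [54, 67]
  PUSH R1  → stack: [54, 67, 46]
  POP R3  → R3 = 46, stack: [54, 67]
Final: R3 = 46

46


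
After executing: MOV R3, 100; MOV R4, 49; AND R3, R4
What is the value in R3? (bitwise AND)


Register state trace:
  MOV R3, 100  → R3 = 100 (0b01100100)
  MOV R4, 49  → R4 = 49 (0b00110001)
  AND R3, R4  → R3 = 100 AND 49 = 32 (0b00100000)
Final: R3 = 32

32


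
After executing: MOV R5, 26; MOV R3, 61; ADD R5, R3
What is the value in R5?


Register state trace:
  MOV R5, 26  → R5 = 26
  MOV R3, 61  → R3 = 61
  ADD R5, R3  → R5 = 26 + 61 = 87
Final: R5 = 87

87


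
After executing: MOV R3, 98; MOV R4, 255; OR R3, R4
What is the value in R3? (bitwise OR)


Register state trace:
  MOV R3, 98  → R3 = 98 (0b01100010)
  MOV R4, 255  → R4 = 255 (0b11111111)
  OR R3, R4   → R3 = 98 OR 255 = 255 (0b11111111)
Final: R3 = 255

255


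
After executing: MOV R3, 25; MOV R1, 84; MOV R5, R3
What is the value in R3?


Register state trace:
  MOV R3, 25  → R3 = 25
  MOV R1, 84  → R1 = 84
  MOV R5, R3  → R5 = 25
Final: R3 = 25

25


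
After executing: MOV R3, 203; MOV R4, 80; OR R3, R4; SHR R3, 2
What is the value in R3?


Register state trace:
  MOV R3, 203  → R3 = 203 (0b11001011)
  MOV R4, 80  → R4 = 80 (0b01010000)
  OR R3, R4  → R3 = 203 OR 80 = 219 (0b11011011)
  SHR R3, 2  → R3 = 219 >> 2 = 54
Final: R3 = 54

54


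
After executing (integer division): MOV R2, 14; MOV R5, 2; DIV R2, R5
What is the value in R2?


Register state trace:
  MOV R2, 14  → R2 = 14
  MOV R5, 2  → R5 = 2
  DIV R2, R5  → R2 = 14 // 2 = 7
Final: R2 = 7

7


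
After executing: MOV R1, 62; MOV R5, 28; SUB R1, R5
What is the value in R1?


Register state trace:
  MOV R1, 62  → R1 = 62
  MOV R5, 28  → R5 = 28
  SUB R1, R5  → R1 = 62 - 28 = 34
Final: R1 = 34

34


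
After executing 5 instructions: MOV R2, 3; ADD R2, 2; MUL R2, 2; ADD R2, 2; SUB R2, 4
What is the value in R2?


Register state trace:
  MOV R2, 3  → R2 = 3
  ADD R2, 2  → R2 = 3 + 2 = 5
  MUL R2, 2  → R2 = 5 * 2 = 10
  ADD R2, 2  → R2 = 10 + 2 = 12
  SUB R2, 4  → R2 = 12 - 4 = 8
Final: R2 = 8

8


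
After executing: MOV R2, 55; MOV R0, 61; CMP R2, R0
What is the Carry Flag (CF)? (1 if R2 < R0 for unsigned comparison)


Register state trace:
  MOV R2, 55  → R2 = 55
  MOV R0, 61  → R0 = 61
  CMP R2, R0  → unsigned 55 - 61: borrow occurs
  55 < 61, so CF = 1
CF = 1

1


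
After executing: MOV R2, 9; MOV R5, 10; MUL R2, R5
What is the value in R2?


Register state trace:
  MOV R2, 9  → R2 = 9
  MOV R5, 10  → R5 = 10
  MUL R2, R5  → R2 = 9 * 10 = 90
Final: R2 = 90

90


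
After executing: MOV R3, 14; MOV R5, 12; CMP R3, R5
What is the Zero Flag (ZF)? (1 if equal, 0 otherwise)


Register state trace:
  MOV R3, 14  → R3 = 14
  MOV R5, 12  → R5 = 12
  CMP R3, R5  → computes 14 - 12 = 2
  Result is nonzero, so values are not equal
ZF = 0

0


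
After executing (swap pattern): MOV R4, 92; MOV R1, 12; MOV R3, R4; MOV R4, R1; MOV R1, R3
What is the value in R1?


Register state trace (swap pattern):
  MOV R4, 92  → R4 = 92
  MOV R1, 12  → R1 = 12
  MOV R3, R4  → R3 = 92  (save R4)
  MOV R4, R1  → R4 = 12  (R4 gets R1's value)
  MOV R1, R3  → R1 = 92  (R1 gets saved value)
Final: R1 = 92

92


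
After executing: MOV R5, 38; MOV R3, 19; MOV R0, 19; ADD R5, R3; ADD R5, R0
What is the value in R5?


Register state trace:
  MOV R5, 38  → R5 = 38
  MOV R3, 19  → R3 = 19
  MOV R0, 19  → R0 = 19
  ADD R5, R3  → R5 = 38 + 19 = 57
  ADD R5, R0  → R5 = 57 + 19 = 76
Final: R5 = 76

76


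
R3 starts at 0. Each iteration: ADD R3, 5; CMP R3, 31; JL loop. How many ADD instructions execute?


Loop trace (R3 starts at 0, target 31, step 5):
  ADD #1: R3 = 0 + 5 = 5  → 5 < 31, loop
  ADD #2: R3 = 5 + 5 = 10  → 10 < 31, loop
  ADD #3: R3 = 10 + 5 = 15  → 15 < 31, loop
  ADD #4: R3 = 15 + 5 = 20  → 20 < 31, loop
  ADD #5: R3 = 20 + 5 = 25  → 25 < 31, loop
  ADD #6: R3 = 25 + 5 = 30  → 30 < 31, loop
  ADD #7: R3 = 30 + 5 = 35  → 35 >= 31, exit
Total ADD instructions: 7

7


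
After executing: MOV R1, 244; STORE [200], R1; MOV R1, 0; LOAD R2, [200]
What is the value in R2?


Register and memory trace:
  MOV R1, 244  → R1 = 244
  STORE [200], R1  → mem[200] = 244
  MOV R1, 0  → R1 = 0
  LOAD R2, [200]  → R2 = mem[200] = 244
Final: R2 = 244

244


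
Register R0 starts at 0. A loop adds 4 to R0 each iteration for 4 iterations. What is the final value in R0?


Starting value: R0 = 0
  Iter 1: R0 = 0 + 4 = 4
  Iter 2: R0 = 4 + 4 = 8
  Iter 3: R0 = 8 + 4 = 12
  Iter 4: R0 = 12 + 4 = 16
Final: R0 = 16

16


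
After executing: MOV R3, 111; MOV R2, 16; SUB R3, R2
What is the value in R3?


Register state trace:
  MOV R3, 111  → R3 = 111
  MOV R2, 16  → R2 = 16
  SUB R3, R2  → R3 = 111 - 16 = 95
Final: R3 = 95

95


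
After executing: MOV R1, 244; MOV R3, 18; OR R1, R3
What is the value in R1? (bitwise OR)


Register state trace:
  MOV R1, 244  → R1 = 244 (0b11110100)
  MOV R3, 18  → R3 = 18 (0b00010010)
  OR R1, R3   → R1 = 244 OR 18 = 246 (0b11110110)
Final: R1 = 246

246


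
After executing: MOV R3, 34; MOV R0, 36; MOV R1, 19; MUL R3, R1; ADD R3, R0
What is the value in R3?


Register state trace:
  MOV R3, 34  → R3 = 34
  MOV R0, 36  → R0 = 36
  MOV R1, 19  → R1 = 19
  MUL R3, R1  → R3 = 34 * 19 = 646
  ADD R3, R0  → R3 = 646 + 36 = 682
Final: R3 = 682

682


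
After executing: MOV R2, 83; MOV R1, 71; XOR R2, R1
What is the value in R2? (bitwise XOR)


Register state trace:
  MOV R2, 83  → R2 = 83 (0b01010011)
  MOV R1, 71  → R1 = 71 (0b01000111)
  XOR R2, R1  → R2 = 83 XOR 71 = 20 (0b00010100)
Final: R2 = 20

20


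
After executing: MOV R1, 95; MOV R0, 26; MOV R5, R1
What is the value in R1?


Register state trace:
  MOV R1, 95  → R1 = 95
  MOV R0, 26  → R0 = 26
  MOV R5, R1  → R5 = 95
Final: R1 = 95

95


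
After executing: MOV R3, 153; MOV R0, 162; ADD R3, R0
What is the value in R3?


Register state trace:
  MOV R3, 153  → R3 = 153
  MOV R0, 162  → R0 = 162
  ADD R3, R0  → R3 = 153 + 162 = 315
Final: R3 = 315

315


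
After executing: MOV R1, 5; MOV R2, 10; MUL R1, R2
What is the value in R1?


Register state trace:
  MOV R1, 5  → R1 = 5
  MOV R2, 10  → R2 = 10
  MUL R1, R2  → R1 = 5 * 10 = 50
Final: R1 = 50

50


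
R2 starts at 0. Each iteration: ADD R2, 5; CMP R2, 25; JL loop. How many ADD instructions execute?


Loop trace (R2 starts at 0, target 25, step 5):
  ADD #1: R2 = 0 + 5 = 5  → 5 < 25, loop
  ADD #2: R2 = 5 + 5 = 10  → 10 < 25, loop
  ADD #3: R2 = 10 + 5 = 15  → 15 < 25, loop
  ADD #4: R2 = 15 + 5 = 20  → 20 < 25, loop
  ADD #5: R2 = 20 + 5 = 25  → 25 >= 25, exit
Total ADD instructions: 5

5


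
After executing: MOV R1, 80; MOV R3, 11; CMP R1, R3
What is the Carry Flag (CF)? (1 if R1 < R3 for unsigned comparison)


Register state trace:
  MOV R1, 80  → R1 = 80
  MOV R3, 11  → R3 = 11
  CMP R1, R3  → unsigned 80 - 11: no borrow
  80 >= 11, so CF = 0
CF = 0

0


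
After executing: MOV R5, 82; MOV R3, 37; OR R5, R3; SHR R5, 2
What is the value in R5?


Register state trace:
  MOV R5, 82  → R5 = 82 (0b01010010)
  MOV R3, 37  → R3 = 37 (0b00100101)
  OR R5, R3  → R5 = 82 OR 37 = 119 (0b01110111)
  SHR R5, 2  → R5 = 119 >> 2 = 29
Final: R5 = 29

29


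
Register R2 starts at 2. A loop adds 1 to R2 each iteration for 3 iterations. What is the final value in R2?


Starting value: R2 = 2
  Iter 1: R2 = 2 + 1 = 3
  Iter 2: R2 = 3 + 1 = 4
  Iter 3: R2 = 4 + 1 = 5
Final: R2 = 5

5


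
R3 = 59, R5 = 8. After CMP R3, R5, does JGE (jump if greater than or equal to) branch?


Trace:
  R3 = 59, R5 = 8
  CMP R3, R5  → compares 59 vs 8
  JGE checks: is 59 greater than or equal to 8?
  59 > 8, so condition is true
Branch taken: Yes

Yes


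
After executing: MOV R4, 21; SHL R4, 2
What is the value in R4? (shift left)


Register state trace:
  MOV R4, 21  → R4 = 21
  SHL R4, 2  → R4 = 21 << 2 = 21 * 2^2 = 84
Final: R4 = 84

84


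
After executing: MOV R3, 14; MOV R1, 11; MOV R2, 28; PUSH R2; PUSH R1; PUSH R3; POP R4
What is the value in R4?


Stack trace (top is rightmost):
  MOV R3, 14  → R3 = 14
  MOV R1, 11  → R1 = 11
  MOV R2, 28  → R2 = 28
  PUSH R2  → stack: [28]
  PUSH R1  → stack: [28, 11]
  PUSH R3  → stack: [28, 11, 14]
  POP R4  → R4 = 14, stack: [28, 11]
Final: R4 = 14

14


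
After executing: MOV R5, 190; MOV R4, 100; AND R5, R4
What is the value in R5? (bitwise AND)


Register state trace:
  MOV R5, 190  → R5 = 190 (0b10111110)
  MOV R4, 100  → R4 = 100 (0b01100100)
  AND R5, R4  → R5 = 190 AND 100 = 36 (0b00100100)
Final: R5 = 36

36


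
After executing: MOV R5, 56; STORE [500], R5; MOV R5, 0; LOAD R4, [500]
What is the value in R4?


Register and memory trace:
  MOV R5, 56  → R5 = 56
  STORE [500], R5  → mem[500] = 56
  MOV R5, 0  → R5 = 0
  LOAD R4, [500]  → R4 = mem[500] = 56
Final: R4 = 56

56


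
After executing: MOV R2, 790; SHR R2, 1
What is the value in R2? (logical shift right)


Register state trace:
  MOV R2, 790  → R2 = 790
  SHR R2, 1  → R2 = 790 >> 1 = 790 // 2^1 = 395
Final: R2 = 395

395


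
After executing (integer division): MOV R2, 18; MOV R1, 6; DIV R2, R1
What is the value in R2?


Register state trace:
  MOV R2, 18  → R2 = 18
  MOV R1, 6  → R1 = 6
  DIV R2, R1  → R2 = 18 // 6 = 3
Final: R2 = 3

3


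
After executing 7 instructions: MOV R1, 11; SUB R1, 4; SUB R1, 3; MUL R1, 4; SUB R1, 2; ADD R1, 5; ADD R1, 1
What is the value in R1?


Register state trace:
  MOV R1, 11  → R1 = 11
  SUB R1, 4  → R1 = 11 - 4 = 7
  SUB R1, 3  → R1 = 7 - 3 = 4
  MUL R1, 4  → R1 = 4 * 4 = 16
  SUB R1, 2  → R1 = 16 - 2 = 14
  ADD R1, 5  → R1 = 14 + 5 = 19
  ADD R1, 1  → R1 = 19 + 1 = 20
Final: R1 = 20

20


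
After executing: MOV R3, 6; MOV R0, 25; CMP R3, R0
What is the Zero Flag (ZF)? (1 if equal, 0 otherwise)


Register state trace:
  MOV R3, 6  → R3 = 6
  MOV R0, 25  → R0 = 25
  CMP R3, R0  → computes 6 - 25 = -19
  Result is nonzero, so values are not equal
ZF = 0

0


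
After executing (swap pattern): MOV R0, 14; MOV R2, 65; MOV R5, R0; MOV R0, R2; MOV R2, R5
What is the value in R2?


Register state trace (swap pattern):
  MOV R0, 14  → R0 = 14
  MOV R2, 65  → R2 = 65
  MOV R5, R0  → R5 = 14  (save R0)
  MOV R0, R2  → R0 = 65  (R0 gets R2's value)
  MOV R2, R5  → R2 = 14  (R2 gets saved value)
Final: R2 = 14

14


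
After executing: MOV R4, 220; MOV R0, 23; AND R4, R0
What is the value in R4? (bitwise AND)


Register state trace:
  MOV R4, 220  → R4 = 220 (0b11011100)
  MOV R0, 23  → R0 = 23 (0b00010111)
  AND R4, R0  → R4 = 220 AND 23 = 20 (0b00010100)
Final: R4 = 20

20


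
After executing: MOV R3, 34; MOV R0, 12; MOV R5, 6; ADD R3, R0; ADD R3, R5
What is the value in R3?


Register state trace:
  MOV R3, 34  → R3 = 34
  MOV R0, 12  → R0 = 12
  MOV R5, 6  → R5 = 6
  ADD R3, R0  → R3 = 34 + 12 = 46
  ADD R3, R5  → R3 = 46 + 6 = 52
Final: R3 = 52

52


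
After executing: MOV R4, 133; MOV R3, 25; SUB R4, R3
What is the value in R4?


Register state trace:
  MOV R4, 133  → R4 = 133
  MOV R3, 25  → R3 = 25
  SUB R4, R3  → R4 = 133 - 25 = 108
Final: R4 = 108

108


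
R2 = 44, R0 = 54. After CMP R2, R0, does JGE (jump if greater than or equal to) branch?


Trace:
  R2 = 44, R0 = 54
  CMP R2, R0  → compares 44 vs 54
  JGE checks: is 44 greater than or equal to 54?
  44 < 54, so condition is false
Branch taken: No

No


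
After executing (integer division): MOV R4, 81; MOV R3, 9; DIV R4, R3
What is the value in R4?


Register state trace:
  MOV R4, 81  → R4 = 81
  MOV R3, 9  → R3 = 9
  DIV R4, R3  → R4 = 81 // 9 = 9
Final: R4 = 9

9


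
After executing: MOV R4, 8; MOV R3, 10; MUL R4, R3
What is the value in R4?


Register state trace:
  MOV R4, 8  → R4 = 8
  MOV R3, 10  → R3 = 10
  MUL R4, R3  → R4 = 8 * 10 = 80
Final: R4 = 80

80


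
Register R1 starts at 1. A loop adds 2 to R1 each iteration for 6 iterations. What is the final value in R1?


Starting value: R1 = 1
  Iter 1: R1 = 1 + 2 = 3
  Iter 2: R1 = 3 + 2 = 5
  Iter 3: R1 = 5 + 2 = 7
  Iter 4: R1 = 7 + 2 = 9
  Iter 5: R1 = 9 + 2 = 11
  Iter 6: R1 = 11 + 2 = 13
Final: R1 = 13

13


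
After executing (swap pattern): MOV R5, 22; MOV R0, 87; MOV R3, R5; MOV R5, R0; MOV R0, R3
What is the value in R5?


Register state trace (swap pattern):
  MOV R5, 22  → R5 = 22
  MOV R0, 87  → R0 = 87
  MOV R3, R5  → R3 = 22  (save R5)
  MOV R5, R0  → R5 = 87  (R5 gets R0's value)
  MOV R0, R3  → R0 = 22  (R0 gets saved value)
Final: R5 = 87

87


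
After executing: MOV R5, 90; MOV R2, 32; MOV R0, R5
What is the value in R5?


Register state trace:
  MOV R5, 90  → R5 = 90
  MOV R2, 32  → R2 = 32
  MOV R0, R5  → R0 = 90
Final: R5 = 90

90


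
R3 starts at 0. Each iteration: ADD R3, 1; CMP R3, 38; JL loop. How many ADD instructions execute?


Loop trace (R3 starts at 0, target 38, step 1):
  ADD #1: R3 = 0 + 1 = 1  → 1 < 38, loop
  ADD #2: R3 = 1 + 1 = 2  → 2 < 38, loop
  ADD #3: R3 = 2 + 1 = 3  → 3 < 38, loop
  ADD #4: R3 = 3 + 1 = 4  → 4 < 38, loop
  ADD #5: R3 = 4 + 1 = 5  → 5 < 38, loop
  ADD #6: R3 = 5 + 1 = 6  → 6 < 38, loop
  ADD #7: R3 = 6 + 1 = 7  → 7 < 38, loop
  ADD #8: R3 = 7 + 1 = 8  → 8 < 38, loop
  ADD #9: R3 = 8 + 1 = 9  → 9 < 38, loop
  ADD #10: R3 = 9 + 1 = 10  → 10 < 38, loop
  ADD #11: R3 = 10 + 1 = 11  → 11 < 38, loop
  ADD #12: R3 = 11 + 1 = 12  → 12 < 38, loop
  ADD #13: R3 = 12 + 1 = 13  → 13 < 38, loop
  ADD #14: R3 = 13 + 1 = 14  → 14 < 38, loop
  ADD #15: R3 = 14 + 1 = 15  → 15 < 38, loop
  ADD #16: R3 = 15 + 1 = 16  → 16 < 38, loop
  ADD #17: R3 = 16 + 1 = 17  → 17 < 38, loop
  ADD #18: R3 = 17 + 1 = 18  → 18 < 38, loop
  ADD #19: R3 = 18 + 1 = 19  → 19 < 38, loop
  ADD #20: R3 = 19 + 1 = 20  → 20 < 38, loop
  ADD #21: R3 = 20 + 1 = 21  → 21 < 38, loop
  ADD #22: R3 = 21 + 1 = 22  → 22 < 38, loop
  ADD #23: R3 = 22 + 1 = 23  → 23 < 38, loop
  ADD #24: R3 = 23 + 1 = 24  → 24 < 38, loop
  ADD #25: R3 = 24 + 1 = 25  → 25 < 38, loop
  ADD #26: R3 = 25 + 1 = 26  → 26 < 38, loop
  ADD #27: R3 = 26 + 1 = 27  → 27 < 38, loop
  ADD #28: R3 = 27 + 1 = 28  → 28 < 38, loop
  ADD #29: R3 = 28 + 1 = 29  → 29 < 38, loop
  ADD #30: R3 = 29 + 1 = 30  → 30 < 38, loop
  ADD #31: R3 = 30 + 1 = 31  → 31 < 38, loop
  ADD #32: R3 = 31 + 1 = 32  → 32 < 38, loop
  ADD #33: R3 = 32 + 1 = 33  → 33 < 38, loop
  ADD #34: R3 = 33 + 1 = 34  → 34 < 38, loop
  ADD #35: R3 = 34 + 1 = 35  → 35 < 38, loop
  ADD #36: R3 = 35 + 1 = 36  → 36 < 38, loop
  ADD #37: R3 = 36 + 1 = 37  → 37 < 38, loop
  ADD #38: R3 = 37 + 1 = 38  → 38 >= 38, exit
Total ADD instructions: 38

38


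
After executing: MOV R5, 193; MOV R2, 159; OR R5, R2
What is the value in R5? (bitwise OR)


Register state trace:
  MOV R5, 193  → R5 = 193 (0b11000001)
  MOV R2, 159  → R2 = 159 (0b10011111)
  OR R5, R2   → R5 = 193 OR 159 = 223 (0b11011111)
Final: R5 = 223

223


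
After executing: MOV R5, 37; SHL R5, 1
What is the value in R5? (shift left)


Register state trace:
  MOV R5, 37  → R5 = 37
  SHL R5, 1  → R5 = 37 << 1 = 37 * 2^1 = 74
Final: R5 = 74

74


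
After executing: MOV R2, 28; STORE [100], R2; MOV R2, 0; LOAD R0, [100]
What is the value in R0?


Register and memory trace:
  MOV R2, 28  → R2 = 28
  STORE [100], R2  → mem[100] = 28
  MOV R2, 0  → R2 = 0
  LOAD R0, [100]  → R0 = mem[100] = 28
Final: R0 = 28

28


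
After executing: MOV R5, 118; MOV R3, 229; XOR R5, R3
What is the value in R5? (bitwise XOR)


Register state trace:
  MOV R5, 118  → R5 = 118 (0b01110110)
  MOV R3, 229  → R3 = 229 (0b11100101)
  XOR R5, R3  → R5 = 118 XOR 229 = 147 (0b10010011)
Final: R5 = 147

147


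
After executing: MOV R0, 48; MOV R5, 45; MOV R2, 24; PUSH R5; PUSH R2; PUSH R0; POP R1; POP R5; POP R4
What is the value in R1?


Stack trace (top is rightmost):
  MOV R0, 48  → R0 = 48
  MOV R5, 45  → R5 = 45
  MOV R2, 24  → R2 = 24
  PUSH R5  → stack: [45]
  PUSH R2  → stack: [45, 24]
  PUSH R0  → stack: [45, 24, 48]
  POP R1  → R1 = 48, stack: [45, 24]
  POP R5  → R5 = 24, stack: [45]
  POP R4  → R4 = 45, stack: []
Final: R1 = 48

48


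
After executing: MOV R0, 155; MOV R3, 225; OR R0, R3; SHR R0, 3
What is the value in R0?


Register state trace:
  MOV R0, 155  → R0 = 155 (0b10011011)
  MOV R3, 225  → R3 = 225 (0b11100001)
  OR R0, R3  → R0 = 155 OR 225 = 251 (0b11111011)
  SHR R0, 3  → R0 = 251 >> 3 = 31
Final: R0 = 31

31


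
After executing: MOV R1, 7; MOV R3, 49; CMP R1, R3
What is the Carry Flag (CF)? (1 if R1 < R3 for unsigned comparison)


Register state trace:
  MOV R1, 7  → R1 = 7
  MOV R3, 49  → R3 = 49
  CMP R1, R3  → unsigned 7 - 49: borrow occurs
  7 < 49, so CF = 1
CF = 1

1


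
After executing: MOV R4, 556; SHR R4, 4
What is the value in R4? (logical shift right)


Register state trace:
  MOV R4, 556  → R4 = 556
  SHR R4, 4  → R4 = 556 >> 4 = 556 // 2^4 = 34
Final: R4 = 34

34


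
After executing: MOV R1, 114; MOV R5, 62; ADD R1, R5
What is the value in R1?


Register state trace:
  MOV R1, 114  → R1 = 114
  MOV R5, 62  → R5 = 62
  ADD R1, R5  → R1 = 114 + 62 = 176
Final: R1 = 176

176


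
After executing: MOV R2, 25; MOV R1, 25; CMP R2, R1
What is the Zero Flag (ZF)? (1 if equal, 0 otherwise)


Register state trace:
  MOV R2, 25  → R2 = 25
  MOV R1, 25  → R1 = 25
  CMP R2, R1  → computes 25 - 25 = 0
  Result is zero, so values are equal
ZF = 1

1


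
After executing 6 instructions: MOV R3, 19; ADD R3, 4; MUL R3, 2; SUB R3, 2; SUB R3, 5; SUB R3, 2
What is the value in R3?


Register state trace:
  MOV R3, 19  → R3 = 19
  ADD R3, 4  → R3 = 19 + 4 = 23
  MUL R3, 2  → R3 = 23 * 2 = 46
  SUB R3, 2  → R3 = 46 - 2 = 44
  SUB R3, 5  → R3 = 44 - 5 = 39
  SUB R3, 2  → R3 = 39 - 2 = 37
Final: R3 = 37

37


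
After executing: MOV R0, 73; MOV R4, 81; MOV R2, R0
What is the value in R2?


Register state trace:
  MOV R0, 73  → R0 = 73
  MOV R4, 81  → R4 = 81
  MOV R2, R0  → R2 = 73
Final: R2 = 73

73


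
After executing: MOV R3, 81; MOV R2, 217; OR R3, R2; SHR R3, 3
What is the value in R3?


Register state trace:
  MOV R3, 81  → R3 = 81 (0b01010001)
  MOV R2, 217  → R2 = 217 (0b11011001)
  OR R3, R2  → R3 = 81 OR 217 = 217 (0b11011001)
  SHR R3, 3  → R3 = 217 >> 3 = 27
Final: R3 = 27

27


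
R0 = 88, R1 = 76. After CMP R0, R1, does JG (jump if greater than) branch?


Trace:
  R0 = 88, R1 = 76
  CMP R0, R1  → compares 88 vs 76
  JG checks: is 88 greater than 76?
  88 > 76, so condition is true
Branch taken: Yes

Yes


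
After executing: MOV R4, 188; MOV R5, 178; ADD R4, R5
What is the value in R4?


Register state trace:
  MOV R4, 188  → R4 = 188
  MOV R5, 178  → R5 = 178
  ADD R4, R5  → R4 = 188 + 178 = 366
Final: R4 = 366

366


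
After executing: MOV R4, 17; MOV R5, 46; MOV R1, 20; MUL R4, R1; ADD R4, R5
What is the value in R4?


Register state trace:
  MOV R4, 17  → R4 = 17
  MOV R5, 46  → R5 = 46
  MOV R1, 20  → R1 = 20
  MUL R4, R1  → R4 = 17 * 20 = 340
  ADD R4, R5  → R4 = 340 + 46 = 386
Final: R4 = 386

386


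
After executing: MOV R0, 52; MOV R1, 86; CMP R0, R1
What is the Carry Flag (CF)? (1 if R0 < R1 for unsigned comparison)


Register state trace:
  MOV R0, 52  → R0 = 52
  MOV R1, 86  → R1 = 86
  CMP R0, R1  → unsigned 52 - 86: borrow occurs
  52 < 86, so CF = 1
CF = 1

1


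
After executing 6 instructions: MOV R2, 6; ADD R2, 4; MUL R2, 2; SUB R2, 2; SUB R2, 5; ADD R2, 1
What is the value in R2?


Register state trace:
  MOV R2, 6  → R2 = 6
  ADD R2, 4  → R2 = 6 + 4 = 10
  MUL R2, 2  → R2 = 10 * 2 = 20
  SUB R2, 2  → R2 = 20 - 2 = 18
  SUB R2, 5  → R2 = 18 - 5 = 13
  ADD R2, 1  → R2 = 13 + 1 = 14
Final: R2 = 14

14


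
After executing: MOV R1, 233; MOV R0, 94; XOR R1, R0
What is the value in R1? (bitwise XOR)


Register state trace:
  MOV R1, 233  → R1 = 233 (0b11101001)
  MOV R0, 94  → R0 = 94 (0b01011110)
  XOR R1, R0  → R1 = 233 XOR 94 = 183 (0b10110111)
Final: R1 = 183

183


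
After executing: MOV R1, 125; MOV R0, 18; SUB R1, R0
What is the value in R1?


Register state trace:
  MOV R1, 125  → R1 = 125
  MOV R0, 18  → R0 = 18
  SUB R1, R0  → R1 = 125 - 18 = 107
Final: R1 = 107

107


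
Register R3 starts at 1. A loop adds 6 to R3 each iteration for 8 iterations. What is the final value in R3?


Starting value: R3 = 1
  Iter 1: R3 = 1 + 6 = 7
  Iter 2: R3 = 7 + 6 = 13
  Iter 3: R3 = 13 + 6 = 19
  Iter 4: R3 = 19 + 6 = 25
  Iter 5: R3 = 25 + 6 = 31
  Iter 6: R3 = 31 + 6 = 37
  Iter 7: R3 = 37 + 6 = 43
  Iter 8: R3 = 43 + 6 = 49
Final: R3 = 49

49


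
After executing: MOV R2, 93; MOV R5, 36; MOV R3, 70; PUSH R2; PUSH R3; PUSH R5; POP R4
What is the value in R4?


Stack trace (top is rightmost):
  MOV R2, 93  → R2 = 93
  MOV R5, 36  → R5 = 36
  MOV R3, 70  → R3 = 70
  PUSH R2  → stack: [93]
  PUSH R3  → stack: [93, 70]
  PUSH R5  → stack: [93, 70, 36]
  POP R4  → R4 = 36, stack: [93, 70]
Final: R4 = 36

36


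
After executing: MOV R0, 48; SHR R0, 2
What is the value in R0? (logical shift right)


Register state trace:
  MOV R0, 48  → R0 = 48
  SHR R0, 2  → R0 = 48 >> 2 = 48 // 2^2 = 12
Final: R0 = 12

12


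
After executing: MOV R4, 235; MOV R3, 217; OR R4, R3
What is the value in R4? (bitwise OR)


Register state trace:
  MOV R4, 235  → R4 = 235 (0b11101011)
  MOV R3, 217  → R3 = 217 (0b11011001)
  OR R4, R3   → R4 = 235 OR 217 = 251 (0b11111011)
Final: R4 = 251

251


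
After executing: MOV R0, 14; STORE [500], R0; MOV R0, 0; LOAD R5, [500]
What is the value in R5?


Register and memory trace:
  MOV R0, 14  → R0 = 14
  STORE [500], R0  → mem[500] = 14
  MOV R0, 0  → R0 = 0
  LOAD R5, [500]  → R5 = mem[500] = 14
Final: R5 = 14

14


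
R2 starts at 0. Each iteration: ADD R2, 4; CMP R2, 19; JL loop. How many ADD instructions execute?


Loop trace (R2 starts at 0, target 19, step 4):
  ADD #1: R2 = 0 + 4 = 4  → 4 < 19, loop
  ADD #2: R2 = 4 + 4 = 8  → 8 < 19, loop
  ADD #3: R2 = 8 + 4 = 12  → 12 < 19, loop
  ADD #4: R2 = 12 + 4 = 16  → 16 < 19, loop
  ADD #5: R2 = 16 + 4 = 20  → 20 >= 19, exit
Total ADD instructions: 5

5


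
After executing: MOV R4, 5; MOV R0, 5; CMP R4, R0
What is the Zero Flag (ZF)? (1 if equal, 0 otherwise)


Register state trace:
  MOV R4, 5  → R4 = 5
  MOV R0, 5  → R0 = 5
  CMP R4, R0  → computes 5 - 5 = 0
  Result is zero, so values are equal
ZF = 1

1


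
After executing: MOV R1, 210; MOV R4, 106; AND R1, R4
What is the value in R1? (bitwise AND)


Register state trace:
  MOV R1, 210  → R1 = 210 (0b11010010)
  MOV R4, 106  → R4 = 106 (0b01101010)
  AND R1, R4  → R1 = 210 AND 106 = 66 (0b01000010)
Final: R1 = 66

66


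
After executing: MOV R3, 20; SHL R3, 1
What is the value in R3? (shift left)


Register state trace:
  MOV R3, 20  → R3 = 20
  SHL R3, 1  → R3 = 20 << 1 = 20 * 2^1 = 40
Final: R3 = 40

40


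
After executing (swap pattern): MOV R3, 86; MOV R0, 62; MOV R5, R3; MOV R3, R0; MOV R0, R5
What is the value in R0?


Register state trace (swap pattern):
  MOV R3, 86  → R3 = 86
  MOV R0, 62  → R0 = 62
  MOV R5, R3  → R5 = 86  (save R3)
  MOV R3, R0  → R3 = 62  (R3 gets R0's value)
  MOV R0, R5  → R0 = 86  (R0 gets saved value)
Final: R0 = 86

86


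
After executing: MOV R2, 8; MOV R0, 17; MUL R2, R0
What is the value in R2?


Register state trace:
  MOV R2, 8  → R2 = 8
  MOV R0, 17  → R0 = 17
  MUL R2, R0  → R2 = 8 * 17 = 136
Final: R2 = 136

136


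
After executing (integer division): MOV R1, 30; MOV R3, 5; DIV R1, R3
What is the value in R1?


Register state trace:
  MOV R1, 30  → R1 = 30
  MOV R3, 5  → R3 = 5
  DIV R1, R3  → R1 = 30 // 5 = 6
Final: R1 = 6

6


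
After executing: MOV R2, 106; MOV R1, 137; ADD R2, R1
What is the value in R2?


Register state trace:
  MOV R2, 106  → R2 = 106
  MOV R1, 137  → R1 = 137
  ADD R2, R1  → R2 = 106 + 137 = 243
Final: R2 = 243

243


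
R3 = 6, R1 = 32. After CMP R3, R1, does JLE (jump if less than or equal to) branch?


Trace:
  R3 = 6, R1 = 32
  CMP R3, R1  → compares 6 vs 32
  JLE checks: is 6 less than or equal to 32?
  6 < 32, so condition is true
Branch taken: Yes

Yes


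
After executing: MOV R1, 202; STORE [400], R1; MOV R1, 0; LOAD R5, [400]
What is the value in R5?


Register and memory trace:
  MOV R1, 202  → R1 = 202
  STORE [400], R1  → mem[400] = 202
  MOV R1, 0  → R1 = 0
  LOAD R5, [400]  → R5 = mem[400] = 202
Final: R5 = 202

202


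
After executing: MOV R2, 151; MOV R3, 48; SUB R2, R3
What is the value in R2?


Register state trace:
  MOV R2, 151  → R2 = 151
  MOV R3, 48  → R3 = 48
  SUB R2, R3  → R2 = 151 - 48 = 103
Final: R2 = 103

103


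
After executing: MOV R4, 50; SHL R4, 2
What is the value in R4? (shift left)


Register state trace:
  MOV R4, 50  → R4 = 50
  SHL R4, 2  → R4 = 50 << 2 = 50 * 2^2 = 200
Final: R4 = 200

200


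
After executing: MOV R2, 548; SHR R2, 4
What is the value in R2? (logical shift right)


Register state trace:
  MOV R2, 548  → R2 = 548
  SHR R2, 4  → R2 = 548 >> 4 = 548 // 2^4 = 34
Final: R2 = 34

34


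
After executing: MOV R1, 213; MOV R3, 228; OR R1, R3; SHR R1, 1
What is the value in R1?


Register state trace:
  MOV R1, 213  → R1 = 213 (0b11010101)
  MOV R3, 228  → R3 = 228 (0b11100100)
  OR R1, R3  → R1 = 213 OR 228 = 245 (0b11110101)
  SHR R1, 1  → R1 = 245 >> 1 = 122
Final: R1 = 122

122


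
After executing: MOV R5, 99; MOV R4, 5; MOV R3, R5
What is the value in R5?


Register state trace:
  MOV R5, 99  → R5 = 99
  MOV R4, 5  → R4 = 5
  MOV R3, R5  → R3 = 99
Final: R5 = 99

99


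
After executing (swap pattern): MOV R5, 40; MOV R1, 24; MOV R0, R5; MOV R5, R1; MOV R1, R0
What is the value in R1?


Register state trace (swap pattern):
  MOV R5, 40  → R5 = 40
  MOV R1, 24  → R1 = 24
  MOV R0, R5  → R0 = 40  (save R5)
  MOV R5, R1  → R5 = 24  (R5 gets R1's value)
  MOV R1, R0  → R1 = 40  (R1 gets saved value)
Final: R1 = 40

40


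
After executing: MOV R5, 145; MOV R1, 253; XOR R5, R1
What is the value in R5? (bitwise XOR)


Register state trace:
  MOV R5, 145  → R5 = 145 (0b10010001)
  MOV R1, 253  → R1 = 253 (0b11111101)
  XOR R5, R1  → R5 = 145 XOR 253 = 108 (0b01101100)
Final: R5 = 108

108


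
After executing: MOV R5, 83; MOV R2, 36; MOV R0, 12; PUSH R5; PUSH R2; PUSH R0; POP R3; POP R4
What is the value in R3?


Stack trace (top is rightmost):
  MOV R5, 83  → R5 = 83
  MOV R2, 36  → R2 = 36
  MOV R0, 12  → R0 = 12
  PUSH R5  → stack: [83]
  PUSH R2  → stack: [83, 36]
  PUSH R0  → stack: [83, 36, 12]
  POP R3  → R3 = 12, stack: [83, 36]
  POP R4  → R4 = 36, stack: [83]
Final: R3 = 12

12


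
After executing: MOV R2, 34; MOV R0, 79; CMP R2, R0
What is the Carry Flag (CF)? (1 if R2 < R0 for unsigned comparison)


Register state trace:
  MOV R2, 34  → R2 = 34
  MOV R0, 79  → R0 = 79
  CMP R2, R0  → unsigned 34 - 79: borrow occurs
  34 < 79, so CF = 1
CF = 1

1


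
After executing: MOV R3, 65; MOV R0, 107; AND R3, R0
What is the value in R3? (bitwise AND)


Register state trace:
  MOV R3, 65  → R3 = 65 (0b01000001)
  MOV R0, 107  → R0 = 107 (0b01101011)
  AND R3, R0  → R3 = 65 AND 107 = 65 (0b01000001)
Final: R3 = 65

65


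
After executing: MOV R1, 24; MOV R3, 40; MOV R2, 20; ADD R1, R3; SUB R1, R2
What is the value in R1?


Register state trace:
  MOV R1, 24  → R1 = 24
  MOV R3, 40  → R3 = 40
  MOV R2, 20  → R2 = 20
  ADD R1, R3  → R1 = 24 + 40 = 64
  SUB R1, R2  → R1 = 64 - 20 = 44
Final: R1 = 44

44


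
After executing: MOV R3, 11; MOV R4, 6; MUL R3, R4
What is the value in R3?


Register state trace:
  MOV R3, 11  → R3 = 11
  MOV R4, 6  → R4 = 6
  MUL R3, R4  → R3 = 11 * 6 = 66
Final: R3 = 66

66


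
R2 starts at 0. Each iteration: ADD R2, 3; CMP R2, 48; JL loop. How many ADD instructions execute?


Loop trace (R2 starts at 0, target 48, step 3):
  ADD #1: R2 = 0 + 3 = 3  → 3 < 48, loop
  ADD #2: R2 = 3 + 3 = 6  → 6 < 48, loop
  ADD #3: R2 = 6 + 3 = 9  → 9 < 48, loop
  ADD #4: R2 = 9 + 3 = 12  → 12 < 48, loop
  ADD #5: R2 = 12 + 3 = 15  → 15 < 48, loop
  ADD #6: R2 = 15 + 3 = 18  → 18 < 48, loop
  ADD #7: R2 = 18 + 3 = 21  → 21 < 48, loop
  ADD #8: R2 = 21 + 3 = 24  → 24 < 48, loop
  ADD #9: R2 = 24 + 3 = 27  → 27 < 48, loop
  ADD #10: R2 = 27 + 3 = 30  → 30 < 48, loop
  ADD #11: R2 = 30 + 3 = 33  → 33 < 48, loop
  ADD #12: R2 = 33 + 3 = 36  → 36 < 48, loop
  ADD #13: R2 = 36 + 3 = 39  → 39 < 48, loop
  ADD #14: R2 = 39 + 3 = 42  → 42 < 48, loop
  ADD #15: R2 = 42 + 3 = 45  → 45 < 48, loop
  ADD #16: R2 = 45 + 3 = 48  → 48 >= 48, exit
Total ADD instructions: 16

16


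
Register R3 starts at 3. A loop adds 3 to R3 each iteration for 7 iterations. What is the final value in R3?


Starting value: R3 = 3
  Iter 1: R3 = 3 + 3 = 6
  Iter 2: R3 = 6 + 3 = 9
  Iter 3: R3 = 9 + 3 = 12
  Iter 4: R3 = 12 + 3 = 15
  Iter 5: R3 = 15 + 3 = 18
  Iter 6: R3 = 18 + 3 = 21
  Iter 7: R3 = 21 + 3 = 24
Final: R3 = 24

24


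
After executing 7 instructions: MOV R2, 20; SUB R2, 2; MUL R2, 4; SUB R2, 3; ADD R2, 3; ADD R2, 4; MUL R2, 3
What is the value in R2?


Register state trace:
  MOV R2, 20  → R2 = 20
  SUB R2, 2  → R2 = 20 - 2 = 18
  MUL R2, 4  → R2 = 18 * 4 = 72
  SUB R2, 3  → R2 = 72 - 3 = 69
  ADD R2, 3  → R2 = 69 + 3 = 72
  ADD R2, 4  → R2 = 72 + 4 = 76
  MUL R2, 3  → R2 = 76 * 3 = 228
Final: R2 = 228

228
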